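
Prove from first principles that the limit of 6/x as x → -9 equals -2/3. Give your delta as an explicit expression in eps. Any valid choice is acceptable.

delta = min(9/2, (27/4)eps)

Suppose eps > 0. We seek delta > 0 such that 0 < |x + 9| < delta implies |6/x + 2/3| < eps.
|6/x + 2/3| = 6·|-9 − x|/(9·|x|) = 6|x + 9|/(9|x|).
Restrict delta ≤ 9/2. Then |x + 9| < 9/2 gives |x| > 9/2, so 9|x| > 81/2.
Then |6/x + 2/3| < 6|x + 9|/(81/2), which is < eps when |x + 9| < (27/4)eps.
Take delta = min(9/2, (27/4)eps). Then 0 < |x + 9| < delta gives both |x + 9| < 9/2 and |x + 9| < (27/4)eps, so |6/x + 2/3| < eps.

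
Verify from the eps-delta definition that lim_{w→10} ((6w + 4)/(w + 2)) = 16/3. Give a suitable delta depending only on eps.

Let eps > 0 be given. We want delta > 0 with 0 < |w − 10| < delta ⇒ |(6w + 4)/(w + 2) − (16/3)| < eps.
Combining over a common denominator, (6w + 4)/(w + 2) − (16/3) = [(6w + 4)·12 − 64·(w + 2)] / [12·(w + 2)] = 8(w − 10) / (12(w + 2)).
So |(6w + 4)/(w + 2) − (16/3)| = 8|w − 10| / (12·|w + 2|).
Restrict delta ≤ 6. Then |w − 10| < 6 gives |w + 2| = |(w − 10) + 12| ≥ 12 − 6 = 6.
Hence |(6w + 4)/(w + 2) − (16/3)| < 8|w − 10|/(12·6) = (1/9)|w − 10|, which is < eps once |w − 10| < 9eps.
Take delta = min(6, 9eps). Then 0 < |w − 10| < delta forces both bounds, so |(6w + 4)/(w + 2) − (16/3)| < eps.

delta = min(6, 9eps)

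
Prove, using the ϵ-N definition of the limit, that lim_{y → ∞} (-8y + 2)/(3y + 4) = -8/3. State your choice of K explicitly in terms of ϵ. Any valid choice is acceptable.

K = (38/9)/ϵ

Fix ϵ > 0. We seek K > 0 such that y > K implies |(-8y + 2)/(3y + 4) + 8/3| < ϵ.
(-8y + 2)/(3y + 4) + 8/3 = (3(-8y + 2) − (-8)(3y + 4)) / (3(3y + 4)) = 38/(3(3y + 4)).
For y > 0 we have 3y + 4 > 3y, so |(-8y + 2)/(3y + 4) + 8/3| = 38/(3(3y + 4)) < 38/(3·3y) = (38/9)/y.
Thus |(-8y + 2)/(3y + 4) + 8/3| < ϵ whenever y > (38/9)/ϵ.
Take K = (38/9)/ϵ. If y > K then |(-8y + 2)/(3y + 4) + 8/3| < (38/9)/y < ϵ.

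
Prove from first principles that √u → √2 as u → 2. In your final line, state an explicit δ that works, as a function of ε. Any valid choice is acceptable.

δ = min(2, √2·ε)

Fix ε > 0. We want δ > 0 such that 0 < |u − 2| < δ implies |√u − √2| < ε.
Multiplying by the conjugate, |√u − √2| = |u − 2|/(√u + √2).
Restrict δ ≤ 2 so that |u − 2| < 2 forces u > 0, and then √u + √2 > √2.
Hence |√u − √2| < |u − 2|/√2, which is < ε once |u − 2| < √2·ε.
Take δ = min(2, √2·ε). If 0 < |u − 2| < δ then u > 0 and |√u − √2| < |u − 2|/√2 < ε.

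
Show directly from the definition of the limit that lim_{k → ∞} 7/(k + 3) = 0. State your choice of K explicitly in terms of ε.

Suppose ε > 0. For k ≥ 1, |7/(k + 3) − 0| = 7/(k + 3) ≤ 7/k.
We need 7/k < ε, i.e. k > 7/ε.
Take K = 7/ε. If k > K then |7/(k + 3)| ≤ 7/k < ε.

K = 7/ε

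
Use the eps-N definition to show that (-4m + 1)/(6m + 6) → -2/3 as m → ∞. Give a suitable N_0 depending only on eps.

Let eps > 0 be given. For m ≥ 1, |(-4m + 1)/(6m + 6) + 2/3| = |30|/(6(6m + 6)) = 30/(6(6m + 6)).
Since 6m + 6 ≥ 6m for m ≥ 1, this is ≤ 30/(6·6m) = (5/6)/m.
So |(-4m + 1)/(6m + 6) + 2/3| < eps whenever m > (5/6)/eps.
Take N_0 = (5/6)/eps. If m > N_0 then |(-4m + 1)/(6m + 6) + 2/3| ≤ (5/6)/m < eps.

N_0 = (5/6)/eps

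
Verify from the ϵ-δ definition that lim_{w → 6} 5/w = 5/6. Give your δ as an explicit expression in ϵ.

δ = min(3, (18/5)ϵ)

Let ϵ > 0 be given. We seek δ > 0 such that 0 < |w − 6| < δ implies |5/w − (5/6)| < ϵ.
|5/w − (5/6)| = 5·|6 − w|/(6·|w|) = 5|w − 6|/(6|w|).
Require δ ≤ 3 so that |w| > 6 − 3 = 3, hence 6|w| > 18.
Then |5/w − (5/6)| < 5|w − 6|/18, which is < ϵ when |w − 6| < (18/5)ϵ.
Take δ = min(3, (18/5)ϵ). Then 0 < |w − 6| < δ gives both |w − 6| < 3 and |w − 6| < (18/5)ϵ, so |5/w − (5/6)| < ϵ.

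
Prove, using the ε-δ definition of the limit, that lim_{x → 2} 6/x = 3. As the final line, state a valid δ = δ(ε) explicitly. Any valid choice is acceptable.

Let ε > 0 be given. We seek δ > 0 such that 0 < |x − 2| < δ implies |6/x − 3| < ε.
|6/x − 3| = 6·|2 − x|/(2·|x|) = 6|x − 2|/(2|x|).
Restrict δ ≤ 1. Then |x − 2| < 1 gives |x| > 1, so 2|x| > 2.
Then |6/x − 3| < 6|x − 2|/2, which is < ε when |x − 2| < (1/3)ε.
Take δ = min(1, (1/3)ε). Then 0 < |x − 2| < δ gives both |x − 2| < 1 and |x − 2| < (1/3)ε, so |6/x − 3| < ε.

δ = min(1, (1/3)ε)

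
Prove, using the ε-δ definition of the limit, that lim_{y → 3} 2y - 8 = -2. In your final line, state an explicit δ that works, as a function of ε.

δ = ε/2

Fix ε > 0. We need δ > 0 so that 0 < |y − 3| < δ implies |(2y - 8) + 2| < ε.
Since (2y - 8) + 2 = 2(y − 3), we have |(2y - 8) + 2| = 2|y − 3|.
Thus it suffices that |y − 3| < ε/2.
Choosing δ = ε/2 gives |(2y - 8) + 2| = 2|y − 3| < ε whenever |y − 3| < δ.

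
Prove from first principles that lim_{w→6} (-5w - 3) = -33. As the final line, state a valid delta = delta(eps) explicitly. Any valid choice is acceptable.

delta = eps/5

Suppose eps > 0. We need delta > 0 so that 0 < |w − 6| < delta implies |(-5w - 3) + 33| < eps.
Since (-5w - 3) + 33 = -5(w − 6), we have |(-5w - 3) + 33| = 5|w − 6|.
So 5|w − 6| < eps exactly when |w − 6| < eps/5.
Take delta = eps/5. If 0 < |w − 6| < delta then |(-5w - 3) + 33| = 5|w − 6| < 5·(eps/5) = eps.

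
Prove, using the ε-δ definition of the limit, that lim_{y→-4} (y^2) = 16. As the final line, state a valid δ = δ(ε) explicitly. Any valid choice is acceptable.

Fix ε > 0. We seek δ > 0 with 0 < |y + 4| < δ ⇒ |y^2 − 16| < ε.
Factor: y^2 − 16 = (y + 4)(y - 4), so |y^2 − 16| = |y + 4|·|y - 4|.
Impose δ ≤ 1 so that |y| < 5; then |y - 4| ≤ 9.
Hence |y^2 − 16| ≤ 9|y + 4|, which is < ε once |y + 4| < ε/9.
Take δ = min(1, ε/9). If 0 < |y + 4| < δ then both bounds hold and |y^2 − 16| ≤ 9|y + 4| < 9·(ε/9) = ε.

δ = min(1, ε/9)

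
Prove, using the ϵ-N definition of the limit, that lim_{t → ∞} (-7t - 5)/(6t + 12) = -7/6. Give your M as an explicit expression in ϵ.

Fix ϵ > 0. We seek M > 0 such that t > M implies |(-7t - 5)/(6t + 12) + 7/6| < ϵ.
(-7t - 5)/(6t + 12) + 7/6 = (6(-7t - 5) − (-7)(6t + 12)) / (6(6t + 12)) = 54/(6(6t + 12)).
For t > 0 we have 6t + 12 > 6t, so |(-7t - 5)/(6t + 12) + 7/6| = 54/(6(6t + 12)) < 54/(6·6t) = (3/2)/t.
Thus |(-7t - 5)/(6t + 12) + 7/6| < ϵ whenever t > (3/2)/ϵ.
Take M = (3/2)/ϵ. If t > M then |(-7t - 5)/(6t + 12) + 7/6| < (3/2)/t < ϵ.

M = (3/2)/ϵ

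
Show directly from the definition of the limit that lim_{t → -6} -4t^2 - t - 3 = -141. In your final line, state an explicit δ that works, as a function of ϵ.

Suppose ϵ > 0. We want δ > 0 such that 0 < |t + 6| < δ implies |(-4t^2 - t - 3) + 141| < ϵ.
(-4t^2 - t - 3) + 141 = -4t^2 - t + 138 = (t + 6)(-4t + 23).
So |(-4t^2 - t - 3) + 141| = |t + 6|·|-4t + 23|.
Assume first that |t + 6| < 1, so |t| < 7. Then |-4t + 23| ≤ 4·7 + 23 = 51.
Hence |(-4t^2 - t - 3) + 141| ≤ 51|t + 6| < ϵ provided |t + 6| < ϵ/51.
Choosing δ = min(1, ϵ/51) ensures both conditions, hence |(-4t^2 - t - 3) + 141| < ϵ.

δ = min(1, ϵ/51)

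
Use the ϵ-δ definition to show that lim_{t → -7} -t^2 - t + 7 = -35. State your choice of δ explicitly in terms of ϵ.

δ = min(2, ϵ/15)

Fix ϵ > 0. We want δ > 0 such that 0 < |t + 7| < δ implies |(-t^2 - t + 7) + 35| < ϵ.
(-t^2 - t + 7) + 35 = -t^2 - t + 42 = (t + 7)(-t + 6).
So |(-t^2 - t + 7) + 35| = |t + 7|·|-t + 6|.
Require δ ≤ 2. Then |t + 7| < 2 gives |t| < 9, and by the triangle inequality |-t + 6| ≤ 9 + 6 = 15.
Hence |(-t^2 - t + 7) + 35| ≤ 15|t + 7| < ϵ provided |t + 7| < ϵ/15.
Choosing δ = min(2, ϵ/15) ensures both conditions, hence |(-t^2 - t + 7) + 35| < ϵ.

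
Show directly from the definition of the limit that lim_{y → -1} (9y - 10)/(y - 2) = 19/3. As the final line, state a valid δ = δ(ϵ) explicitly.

δ = min(3/2, (9/16)ϵ)

Fix ϵ > 0. We want δ > 0 with 0 < |y + 1| < δ ⇒ |(9y - 10)/(y - 2) − (19/3)| < ϵ.
Combining over a common denominator, (9y - 10)/(y - 2) − (19/3) = [(9y - 10)·(-3) − (-19)·(y - 2)] / [(-3)·(y - 2)] = -8(y + 1) / ((-3)(y - 2)).
So |(9y - 10)/(y - 2) − (19/3)| = 8|y + 1| / (3·|y − 2|).
Restrict δ ≤ 3/2. Then |y + 1| < 3/2 gives |y − 2| = |(y + 1) + (-3)| ≥ 3 − 3/2 = 3/2.
Hence |(9y - 10)/(y - 2) − (19/3)| < 8|y + 1|/(3·(3/2)) = (16/9)|y + 1|, which is < ϵ once |y + 1| < (9/16)ϵ.
Take δ = min(3/2, (9/16)ϵ). Then 0 < |y + 1| < δ forces both bounds, so |(9y - 10)/(y - 2) − (19/3)| < ϵ.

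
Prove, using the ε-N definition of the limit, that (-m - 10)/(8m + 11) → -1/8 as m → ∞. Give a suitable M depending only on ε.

M = (69/64)/ε

Let ε > 0. For m ≥ 1, |(-m - 10)/(8m + 11) + 1/8| = |-69|/(8(8m + 11)) = 69/(8(8m + 11)).
Since 8m + 11 ≥ 8m for m ≥ 1, this is ≤ 69/(8·8m) = (69/64)/m.
So |(-m - 10)/(8m + 11) + 1/8| < ε whenever m > (69/64)/ε.
Take M = (69/64)/ε. If m > M then |(-m - 10)/(8m + 11) + 1/8| ≤ (69/64)/m < ε.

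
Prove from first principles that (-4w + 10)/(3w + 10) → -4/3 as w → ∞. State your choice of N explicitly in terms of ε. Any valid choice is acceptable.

N = (70/9)/ε

Let ε > 0. We seek N > 0 such that w > N implies |(-4w + 10)/(3w + 10) + 4/3| < ε.
(-4w + 10)/(3w + 10) + 4/3 = (3(-4w + 10) − (-4)(3w + 10)) / (3(3w + 10)) = 70/(3(3w + 10)).
For w > 0 we have 3w + 10 > 3w, so |(-4w + 10)/(3w + 10) + 4/3| = 70/(3(3w + 10)) < 70/(3·3w) = (70/9)/w.
Thus |(-4w + 10)/(3w + 10) + 4/3| < ε whenever w > (70/9)/ε.
Take N = (70/9)/ε. If w > N then |(-4w + 10)/(3w + 10) + 4/3| < (70/9)/w < ε.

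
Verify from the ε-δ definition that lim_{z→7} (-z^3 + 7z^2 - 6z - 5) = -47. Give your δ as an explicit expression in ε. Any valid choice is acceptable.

δ = min(1, ε/70)

Suppose ε > 0. We want δ > 0 such that 0 < |z − 7| < δ implies |(-z^3 + 7z^2 - 6z - 5) + 47| < ε.
(-z^3 + 7z^2 - 6z - 5) + 47 = -z^3 + 7z^2 - 6z + 42 = (z − 7)(-z^2 - 6).
So |(-z^3 + 7z^2 - 6z - 5) + 47| = |z − 7|·|-z^2 - 6|.
Assume first that |z − 7| < 1, so |z| < 8. Then |-z^2 - 6| ≤ 8^2 + 6 = 70.
Hence |(-z^3 + 7z^2 - 6z - 5) + 47| ≤ 70|z − 7| < ε provided |z − 7| < ε/70.
Choosing δ = min(1, ε/70) ensures both conditions, hence |(-z^3 + 7z^2 - 6z - 5) + 47| < ε.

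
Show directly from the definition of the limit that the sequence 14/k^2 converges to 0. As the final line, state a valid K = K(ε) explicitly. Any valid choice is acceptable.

Let ε > 0. For k ≥ 1, |14/k^2 − 0| = 14/k^2.
14/k^2 < ε ⇔ k^2 > 14/ε ⇔ k > (14/ε)^{1/2}.
Take K = (14/ε)^{1/2}. Then k > K implies 14/k^2 < ε.

K = (14/ε)^{1/2}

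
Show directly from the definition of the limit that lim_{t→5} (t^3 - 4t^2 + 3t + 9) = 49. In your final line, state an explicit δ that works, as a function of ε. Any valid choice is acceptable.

δ = min(1, ε/50)

Let ε > 0 be given. We want δ > 0 such that 0 < |t − 5| < δ implies |(t^3 - 4t^2 + 3t + 9) − 49| < ε.
(t^3 - 4t^2 + 3t + 9) − 49 = t^3 - 4t^2 + 3t - 40 = (t − 5)(t^2 + t + 8).
So |(t^3 - 4t^2 + 3t + 9) − 49| = |t − 5|·|t^2 + t + 8|.
Require δ ≤ 1. Then |t − 5| < 1 gives |t| < 6, and by the triangle inequality |t^2 + t + 8| ≤ 6^2 + 6 + 8 = 50.
Hence |(t^3 - 4t^2 + 3t + 9) − 49| ≤ 50|t − 5| < ε provided |t − 5| < ε/50.
Choosing δ = min(1, ε/50) ensures both conditions, hence |(t^3 - 4t^2 + 3t + 9) − 49| < ε.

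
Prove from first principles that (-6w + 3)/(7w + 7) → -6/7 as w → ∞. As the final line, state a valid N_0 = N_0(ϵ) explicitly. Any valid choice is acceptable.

N_0 = (9/7)/ϵ

Suppose ϵ > 0. We seek N_0 > 0 such that w > N_0 implies |(-6w + 3)/(7w + 7) + 6/7| < ϵ.
(-6w + 3)/(7w + 7) + 6/7 = (7(-6w + 3) − (-6)(7w + 7)) / (7(7w + 7)) = 63/(7(7w + 7)).
For w > 0 we have 7w + 7 > 7w, so |(-6w + 3)/(7w + 7) + 6/7| = 63/(7(7w + 7)) < 63/(7·7w) = (9/7)/w.
Thus |(-6w + 3)/(7w + 7) + 6/7| < ϵ whenever w > (9/7)/ϵ.
Take N_0 = (9/7)/ϵ. If w > N_0 then |(-6w + 3)/(7w + 7) + 6/7| < (9/7)/w < ϵ.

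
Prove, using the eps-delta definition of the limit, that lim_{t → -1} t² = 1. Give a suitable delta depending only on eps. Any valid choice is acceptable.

Suppose eps > 0. We seek delta > 0 with 0 < |t + 1| < delta ⇒ |t² − 1| < eps.
Factor: t² − 1 = (t + 1)(t - 1), so |t² − 1| = |t + 1|·|t - 1|.
Impose delta ≤ 1 so that |t| < 2; then |t - 1| ≤ 3.
Hence |t² − 1| ≤ 3|t + 1|, which is < eps once |t + 1| < eps/3.
Take delta = min(1, eps/3). If 0 < |t + 1| < delta then both bounds hold and |t² − 1| ≤ 3|t + 1| < 3·(eps/3) = eps.

delta = min(1, eps/3)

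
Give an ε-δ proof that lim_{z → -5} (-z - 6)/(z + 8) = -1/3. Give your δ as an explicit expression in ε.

Suppose ε > 0. We want δ > 0 with 0 < |z + 5| < δ ⇒ |(-z - 6)/(z + 8) + 1/3| < ε.
Combining over a common denominator, (-z - 6)/(z + 8) + 1/3 = [(-z - 6)·3 − (-1)·(z + 8)] / [3·(z + 8)] = -2(z + 5) / (3(z + 8)).
So |(-z - 6)/(z + 8) + 1/3| = 2|z + 5| / (3·|z + 8|).
Require δ ≤ 3/2, so |z + 8| ≥ |3| − |z + 5| > 3 − 3/2 = 3/2.
Hence |(-z - 6)/(z + 8) + 1/3| < 2|z + 5|/(3·(3/2)) = (4/9)|z + 5|, which is < ε once |z + 5| < (9/4)ε.
Take δ = min(3/2, (9/4)ε). Then 0 < |z + 5| < δ forces both bounds, so |(-z - 6)/(z + 8) + 1/3| < ε.

δ = min(3/2, (9/4)ε)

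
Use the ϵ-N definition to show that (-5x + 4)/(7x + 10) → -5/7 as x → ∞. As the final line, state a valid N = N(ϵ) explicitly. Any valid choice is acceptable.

N = (78/49)/ϵ

Suppose ϵ > 0. We seek N > 0 such that x > N implies |(-5x + 4)/(7x + 10) + 5/7| < ϵ.
(-5x + 4)/(7x + 10) + 5/7 = (7(-5x + 4) − (-5)(7x + 10)) / (7(7x + 10)) = 78/(7(7x + 10)).
For x > 0 we have 7x + 10 > 7x, so |(-5x + 4)/(7x + 10) + 5/7| = 78/(7(7x + 10)) < 78/(7·7x) = (78/49)/x.
Thus |(-5x + 4)/(7x + 10) + 5/7| < ϵ whenever x > (78/49)/ϵ.
Take N = (78/49)/ϵ. If x > N then |(-5x + 4)/(7x + 10) + 5/7| < (78/49)/x < ϵ.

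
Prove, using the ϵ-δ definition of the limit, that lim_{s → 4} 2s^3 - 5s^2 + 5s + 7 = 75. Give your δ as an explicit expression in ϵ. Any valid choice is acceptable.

Let ϵ > 0 be given. We want δ > 0 such that 0 < |s − 4| < δ implies |(2s^3 - 5s^2 + 5s + 7) − 75| < ϵ.
(2s^3 - 5s^2 + 5s + 7) − 75 = 2s^3 - 5s^2 + 5s - 68 = (s − 4)(2s^2 + 3s + 17).
So |(2s^3 - 5s^2 + 5s + 7) − 75| = |s − 4|·|2s^2 + 3s + 17|.
Require δ ≤ 1. Then |s − 4| < 1 gives |s| < 5, and by the triangle inequality |2s^2 + 3s + 17| ≤ 2·5^2 + 3·5 + 17 = 82.
Hence |(2s^3 - 5s^2 + 5s + 7) − 75| ≤ 82|s − 4| < ϵ provided |s − 4| < ϵ/82.
Take δ = min(1, ϵ/82). Then 0 < |s − 4| < δ gives both |s − 4| < 1 and |s − 4| < ϵ/82, so |(2s^3 - 5s^2 + 5s + 7) − 75| < ϵ.

δ = min(1, ϵ/82)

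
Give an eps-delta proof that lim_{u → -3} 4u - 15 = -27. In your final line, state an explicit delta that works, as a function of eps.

Let eps > 0 be given. We need delta > 0 so that 0 < |u + 3| < delta implies |(4u - 15) + 27| < eps.
Since (4u - 15) + 27 = 4(u + 3), we have |(4u - 15) + 27| = 4|u + 3|.
Thus it suffices that |u + 3| < eps/4.
Take delta = eps/4. If 0 < |u + 3| < delta then |(4u - 15) + 27| = 4|u + 3| < 4·(eps/4) = eps.

delta = eps/4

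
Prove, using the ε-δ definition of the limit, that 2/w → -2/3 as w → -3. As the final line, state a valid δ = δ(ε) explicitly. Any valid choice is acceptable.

δ = min(3/2, (9/4)ε)

Fix ε > 0. We seek δ > 0 such that 0 < |w + 3| < δ implies |2/w + 2/3| < ε.
|2/w + 2/3| = 2·|-3 − w|/(3·|w|) = 2|w + 3|/(3|w|).
Restrict δ ≤ 3/2. Then |w + 3| < 3/2 gives |w| > 3/2, so 3|w| > 9/2.
Then |2/w + 2/3| < 2|w + 3|/(9/2), which is < ε when |w + 3| < (9/4)ε.
Take δ = min(3/2, (9/4)ε). Then 0 < |w + 3| < δ gives both |w + 3| < 3/2 and |w + 3| < (9/4)ε, so |2/w + 2/3| < ε.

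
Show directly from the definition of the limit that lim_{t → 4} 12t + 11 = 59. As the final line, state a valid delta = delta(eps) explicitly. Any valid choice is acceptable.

delta = eps/12

Suppose eps > 0. We need delta > 0 so that 0 < |t − 4| < delta implies |(12t + 11) − 59| < eps.
Since (12t + 11) − 59 = 12(t − 4), we have |(12t + 11) − 59| = 12|t − 4|.
Thus it suffices that |t − 4| < eps/12.
Take delta = eps/12. If 0 < |t − 4| < delta then |(12t + 11) − 59| = 12|t − 4| < 12·(eps/12) = eps.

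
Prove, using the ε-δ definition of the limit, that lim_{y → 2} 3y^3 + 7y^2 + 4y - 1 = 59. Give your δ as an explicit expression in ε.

Let ε > 0 be given. We want δ > 0 such that 0 < |y − 2| < δ implies |(3y^3 + 7y^2 + 4y - 1) − 59| < ε.
(3y^3 + 7y^2 + 4y - 1) − 59 = 3y^3 + 7y^2 + 4y - 60 = (y − 2)(3y^2 + 13y + 30).
So |(3y^3 + 7y^2 + 4y - 1) − 59| = |y − 2|·|3y^2 + 13y + 30|.
Require δ ≤ 2. Then |y − 2| < 2 gives |y| < 4, and by the triangle inequality |3y^2 + 13y + 30| ≤ 3·4^2 + 13·4 + 30 = 130.
Hence |(3y^3 + 7y^2 + 4y - 1) − 59| ≤ 130|y − 2| < ε provided |y − 2| < ε/130.
Take δ = min(2, ε/130). Then 0 < |y − 2| < δ gives both |y − 2| < 2 and |y − 2| < ε/130, so |(3y^3 + 7y^2 + 4y - 1) − 59| < ε.

δ = min(2, ε/130)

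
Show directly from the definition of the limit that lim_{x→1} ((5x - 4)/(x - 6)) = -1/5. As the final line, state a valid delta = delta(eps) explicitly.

delta = min(5/2, (25/52)eps)

Let eps > 0 be given. We want delta > 0 with 0 < |x − 1| < delta ⇒ |(5x - 4)/(x - 6) + 1/5| < eps.
Combining over a common denominator, (5x - 4)/(x - 6) + 1/5 = [(5x - 4)·(-5) − 1·(x - 6)] / [(-5)·(x - 6)] = -26(x − 1) / ((-5)(x - 6)).
So |(5x - 4)/(x - 6) + 1/5| = 26|x − 1| / (5·|x − 6|).
Require delta ≤ 5/2, so |x − 6| ≥ |-5| − |x − 1| > 5 − 5/2 = 5/2.
Hence |(5x - 4)/(x - 6) + 1/5| < 26|x − 1|/(5·(5/2)) = (52/25)|x − 1|, which is < eps once |x − 1| < (25/52)eps.
Take delta = min(5/2, (25/52)eps). Then 0 < |x − 1| < delta forces both bounds, so |(5x - 4)/(x - 6) + 1/5| < eps.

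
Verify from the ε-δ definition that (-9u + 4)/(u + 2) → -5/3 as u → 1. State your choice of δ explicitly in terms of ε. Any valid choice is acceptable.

Fix ε > 0. We want δ > 0 with 0 < |u − 1| < δ ⇒ |(-9u + 4)/(u + 2) + 5/3| < ε.
Combining over a common denominator, (-9u + 4)/(u + 2) + 5/3 = [(-9u + 4)·3 − (-5)·(u + 2)] / [3·(u + 2)] = -22(u − 1) / (3(u + 2)).
So |(-9u + 4)/(u + 2) + 5/3| = 22|u − 1| / (3·|u + 2|).
Restrict δ ≤ 3/2. Then |u − 1| < 3/2 gives |u + 2| = |(u − 1) + 3| ≥ 3 − 3/2 = 3/2.
Hence |(-9u + 4)/(u + 2) + 5/3| < 22|u − 1|/(3·(3/2)) = (44/9)|u − 1|, which is < ε once |u − 1| < (9/44)ε.
Take δ = min(3/2, (9/44)ε). Then 0 < |u − 1| < δ forces both bounds, so |(-9u + 4)/(u + 2) + 5/3| < ε.

δ = min(3/2, (9/44)ε)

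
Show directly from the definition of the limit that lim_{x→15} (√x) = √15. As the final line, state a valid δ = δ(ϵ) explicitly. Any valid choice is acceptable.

δ = min(15, √15·ϵ)

Let ϵ > 0 be given. We want δ > 0 such that 0 < |x − 15| < δ implies |√x − √15| < ϵ.
Rationalise: √x − √15 = (x − 15)/(√x + √15), so |√x − √15| = |x − 15|/(√x + √15).
Restrict δ ≤ 15 so that |x − 15| < 15 forces x > 0, and then √x + √15 > √15.
Hence |√x − √15| < |x − 15|/√15, which is < ϵ once |x − 15| < √15·ϵ.
Take δ = min(15, √15·ϵ). If 0 < |x − 15| < δ then x > 0 and |√x − √15| < |x − 15|/√15 < ϵ.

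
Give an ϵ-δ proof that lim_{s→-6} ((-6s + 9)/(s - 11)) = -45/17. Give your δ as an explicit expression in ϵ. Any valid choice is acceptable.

Let ϵ > 0. We want δ > 0 with 0 < |s + 6| < δ ⇒ |(-6s + 9)/(s - 11) + 45/17| < ϵ.
Combining over a common denominator, (-6s + 9)/(s - 11) + 45/17 = [(-6s + 9)·(-17) − 45·(s - 11)] / [(-17)·(s - 11)] = 57(s + 6) / ((-17)(s - 11)).
So |(-6s + 9)/(s - 11) + 45/17| = 57|s + 6| / (17·|s − 11|).
Require δ ≤ 17/2, so |s − 11| ≥ |-17| − |s + 6| > 17 − 17/2 = 17/2.
Hence |(-6s + 9)/(s - 11) + 45/17| < 57|s + 6|/(17·(17/2)) = (114/289)|s + 6|, which is < ϵ once |s + 6| < (289/114)ϵ.
Take δ = min(17/2, (289/114)ϵ). Then 0 < |s + 6| < δ forces both bounds, so |(-6s + 9)/(s - 11) + 45/17| < ϵ.

δ = min(17/2, (289/114)ϵ)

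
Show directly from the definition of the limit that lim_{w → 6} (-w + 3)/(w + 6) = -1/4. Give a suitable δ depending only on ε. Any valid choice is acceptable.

Fix ε > 0. We want δ > 0 with 0 < |w − 6| < δ ⇒ |(-w + 3)/(w + 6) + 1/4| < ε.
Combining over a common denominator, (-w + 3)/(w + 6) + 1/4 = [(-w + 3)·12 − (-3)·(w + 6)] / [12·(w + 6)] = -9(w − 6) / (12(w + 6)).
So |(-w + 3)/(w + 6) + 1/4| = 9|w − 6| / (12·|w + 6|).
Require δ ≤ 6, so |w + 6| ≥ |12| − |w − 6| > 12 − 6 = 6.
Hence |(-w + 3)/(w + 6) + 1/4| < 9|w − 6|/(12·6) = (1/8)|w − 6|, which is < ε once |w − 6| < 8ε.
Take δ = min(6, 8ε). Then 0 < |w − 6| < δ forces both bounds, so |(-w + 3)/(w + 6) + 1/4| < ε.

δ = min(6, 8ε)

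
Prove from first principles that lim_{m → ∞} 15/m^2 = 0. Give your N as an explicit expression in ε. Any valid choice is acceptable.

Let ε > 0. For m ≥ 1, |15/m^2 − 0| = 15/m^2.
15/m^2 < ε ⇔ m^2 > 15/ε ⇔ m > (15/ε)^{1/2}.
Take N = (15/ε)^{1/2}. Then m > N implies 15/m^2 < ε.

N = (15/ε)^{1/2}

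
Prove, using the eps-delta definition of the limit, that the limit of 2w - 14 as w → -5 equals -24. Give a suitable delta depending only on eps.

Fix eps > 0. We need delta > 0 so that 0 < |w + 5| < delta implies |(2w - 14) + 24| < eps.
|(2w - 14) + 24| = |2w + 10| = 2|w + 5|.
Thus it suffices that |w + 5| < eps/2.
Take delta = eps/2. If 0 < |w + 5| < delta then |(2w - 14) + 24| = 2|w + 5| < 2·(eps/2) = eps.

delta = eps/2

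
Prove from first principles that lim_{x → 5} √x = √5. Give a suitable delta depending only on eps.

delta = min(5, √5·eps)

Let eps > 0 be given. We want delta > 0 such that 0 < |x − 5| < delta implies |√x − √5| < eps.
Multiplying by the conjugate, |√x − √5| = |x − 5|/(√x + √5).
Restrict delta ≤ 5 so that |x − 5| < 5 forces x > 0, and then √x + √5 > √5.
Hence |√x − √5| < |x − 5|/√5, which is < eps once |x − 5| < √5·eps.
Take delta = min(5, √5·eps). If 0 < |x − 5| < delta then x > 0 and |√x − √5| < |x − 5|/√5 < eps.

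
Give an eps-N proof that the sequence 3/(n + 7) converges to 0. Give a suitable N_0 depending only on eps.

Suppose eps > 0. For n ≥ 1, |3/(n + 7) − 0| = 3/(n + 7) ≤ 3/n.
We need 3/n < eps, i.e. n > 3/eps.
Take N_0 = 3/eps. If n > N_0 then |3/(n + 7)| ≤ 3/n < eps.

N_0 = 3/eps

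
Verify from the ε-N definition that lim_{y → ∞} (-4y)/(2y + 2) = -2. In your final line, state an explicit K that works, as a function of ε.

K = 2/ε

Let ε > 0 be given. We seek K > 0 such that y > K implies |(-4y)/(2y + 2) + 2| < ε.
(-4y)/(2y + 2) + 2 = (2(-4y) − (-4)(2y + 2)) / (2(2y + 2)) = 8/(2(2y + 2)).
For y > 0 we have 2y + 2 > 2y, so |(-4y)/(2y + 2) + 2| = 8/(2(2y + 2)) < 8/(2·2y) = 2/y.
Thus |(-4y)/(2y + 2) + 2| < ε whenever y > 2/ε.
Take K = 2/ε. If y > K then |(-4y)/(2y + 2) + 2| < 2/y < ε.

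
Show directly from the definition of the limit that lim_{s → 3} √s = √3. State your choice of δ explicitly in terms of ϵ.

δ = min(3, √3·ϵ)

Let ϵ > 0 be given. We want δ > 0 such that 0 < |s − 3| < δ implies |√s − √3| < ϵ.
Rationalise: √s − √3 = (s − 3)/(√s + √3), so |√s − √3| = |s − 3|/(√s + √3).
Restrict δ ≤ 3 so that |s − 3| < 3 forces s > 0, and then √s + √3 > √3.
Hence |√s − √3| < |s − 3|/√3, which is < ϵ once |s − 3| < √3·ϵ.
Take δ = min(3, √3·ϵ). If 0 < |s − 3| < δ then s > 0 and |√s − √3| < |s − 3|/√3 < ϵ.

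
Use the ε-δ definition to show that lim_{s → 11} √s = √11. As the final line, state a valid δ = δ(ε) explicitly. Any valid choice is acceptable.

δ = min(11, √11·ε)

Fix ε > 0. We want δ > 0 such that 0 < |s − 11| < δ implies |√s − √11| < ε.
Multiplying by the conjugate, |√s − √11| = |s − 11|/(√s + √11).
Restrict δ ≤ 11 so that |s − 11| < 11 forces s > 0, and then √s + √11 > √11.
Hence |√s − √11| < |s − 11|/√11, which is < ε once |s − 11| < √11·ε.
Take δ = min(11, √11·ε). If 0 < |s − 11| < δ then s > 0 and |√s − √11| < |s − 11|/√11 < ε.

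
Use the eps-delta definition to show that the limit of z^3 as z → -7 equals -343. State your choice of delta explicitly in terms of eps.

delta = min(1, eps/169)

Suppose eps > 0. We seek delta > 0 with 0 < |z + 7| < delta ⇒ |z^3 + 343| < eps.
Factor: z^3 + 343 = (z + 7)(z^2 - 7z + 49), so |z^3 + 343| = |z + 7|·|z^2 - 7z + 49|.
Restrict delta ≤ 1. Then |z + 7| < 1 gives |z| < 8, so by the triangle inequality |z^2 - 7z + 49| ≤ 8^2 + 7·8 + 49 = 169.
Hence |z^3 + 343| ≤ 169|z + 7|, which is < eps once |z + 7| < eps/169.
Take delta = min(1, eps/169). If 0 < |z + 7| < delta then both bounds hold and |z^3 + 343| ≤ 169|z + 7| < 169·(eps/169) = eps.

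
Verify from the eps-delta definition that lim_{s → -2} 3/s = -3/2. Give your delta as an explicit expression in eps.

delta = min(1, (2/3)eps)

Suppose eps > 0. We seek delta > 0 such that 0 < |s + 2| < delta implies |3/s + 3/2| < eps.
|3/s + 3/2| = 3·|-2 − s|/(2·|s|) = 3|s + 2|/(2|s|).
Restrict delta ≤ 1. Then |s + 2| < 1 gives |s| > 1, so 2|s| > 2.
Then |3/s + 3/2| < 3|s + 2|/2, which is < eps when |s + 2| < (2/3)eps.
Take delta = min(1, (2/3)eps). Then 0 < |s + 2| < delta gives both |s + 2| < 1 and |s + 2| < (2/3)eps, so |3/s + 3/2| < eps.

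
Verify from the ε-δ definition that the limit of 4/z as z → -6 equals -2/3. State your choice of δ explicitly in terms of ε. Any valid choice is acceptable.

δ = min(3, (9/2)ε)

Let ε > 0. We seek δ > 0 such that 0 < |z + 6| < δ implies |4/z + 2/3| < ε.
|4/z + 2/3| = 4·|-6 − z|/(6·|z|) = 4|z + 6|/(6|z|).
Require δ ≤ 3 so that |z| > 6 − 3 = 3, hence 6|z| > 18.
Then |4/z + 2/3| < 4|z + 6|/18, which is < ε when |z + 6| < (9/2)ε.
Take δ = min(3, (9/2)ε). Then 0 < |z + 6| < δ gives both |z + 6| < 3 and |z + 6| < (9/2)ε, so |4/z + 2/3| < ε.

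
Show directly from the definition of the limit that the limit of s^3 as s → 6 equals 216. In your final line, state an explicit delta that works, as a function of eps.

Let eps > 0 be given. We seek delta > 0 with 0 < |s − 6| < delta ⇒ |s^3 − 216| < eps.
Factor: s^3 − 216 = (s − 6)(s^2 + 6s + 36), so |s^3 − 216| = |s − 6|·|s^2 + 6s + 36|.
Restrict delta ≤ 2. Then |s − 6| < 2 gives |s| < 8, so by the triangle inequality |s^2 + 6s + 36| ≤ 8^2 + 6·8 + 36 = 148.
Hence |s^3 − 216| ≤ 148|s − 6|, which is < eps once |s − 6| < eps/148.
Take delta = min(2, eps/148). If 0 < |s − 6| < delta then both bounds hold and |s^3 − 216| ≤ 148|s − 6| < 148·(eps/148) = eps.

delta = min(2, eps/148)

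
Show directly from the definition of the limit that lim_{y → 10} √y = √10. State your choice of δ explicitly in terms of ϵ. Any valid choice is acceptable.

δ = min(10, √10·ϵ)

Let ϵ > 0 be given. We want δ > 0 such that 0 < |y − 10| < δ implies |√y − √10| < ϵ.
Rationalise: √y − √10 = (y − 10)/(√y + √10), so |√y − √10| = |y − 10|/(√y + √10).
Restrict δ ≤ 10 so that |y − 10| < 10 forces y > 0, and then √y + √10 > √10.
Hence |√y − √10| < |y − 10|/√10, which is < ϵ once |y − 10| < √10·ϵ.
Take δ = min(10, √10·ϵ). If 0 < |y − 10| < δ then y > 0 and |√y − √10| < |y − 10|/√10 < ϵ.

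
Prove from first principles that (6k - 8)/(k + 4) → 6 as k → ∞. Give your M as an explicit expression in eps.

Fix eps > 0. For k ≥ 1, |(6k - 8)/(k + 4) − 6| = |-32|/((k + 4)) = 32/((k + 4)).
Since k + 4 ≥ k for k ≥ 1, this is ≤ 32/(k) = 32/k.
So |(6k - 8)/(k + 4) − 6| < eps whenever k > 32/eps.
Take M = 32/eps. If k > M then |(6k - 8)/(k + 4) − 6| ≤ 32/k < eps.

M = 32/eps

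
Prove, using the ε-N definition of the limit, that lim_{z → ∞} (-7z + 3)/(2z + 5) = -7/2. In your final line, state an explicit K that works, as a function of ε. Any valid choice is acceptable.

Suppose ε > 0. We seek K > 0 such that z > K implies |(-7z + 3)/(2z + 5) + 7/2| < ε.
(-7z + 3)/(2z + 5) + 7/2 = (2(-7z + 3) − (-7)(2z + 5)) / (2(2z + 5)) = 41/(2(2z + 5)).
For z > 0 we have 2z + 5 > 2z, so |(-7z + 3)/(2z + 5) + 7/2| = 41/(2(2z + 5)) < 41/(2·2z) = (41/4)/z.
Thus |(-7z + 3)/(2z + 5) + 7/2| < ε whenever z > (41/4)/ε.
Take K = (41/4)/ε. If z > K then |(-7z + 3)/(2z + 5) + 7/2| < (41/4)/z < ε.

K = (41/4)/ε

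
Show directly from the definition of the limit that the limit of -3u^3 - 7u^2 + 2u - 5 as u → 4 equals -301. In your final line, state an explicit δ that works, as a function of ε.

δ = min(1, ε/244)

Let ε > 0. We want δ > 0 such that 0 < |u − 4| < δ implies |(-3u^3 - 7u^2 + 2u - 5) + 301| < ε.
(-3u^3 - 7u^2 + 2u - 5) + 301 = -3u^3 - 7u^2 + 2u + 296 = (u − 4)(-3u^2 - 19u - 74).
So |(-3u^3 - 7u^2 + 2u - 5) + 301| = |u − 4|·|-3u^2 - 19u - 74|.
Assume first that |u − 4| < 1, so |u| < 5. Then |-3u^2 - 19u - 74| ≤ 3·5^2 + 19·5 + 74 = 244.
Hence |(-3u^3 - 7u^2 + 2u - 5) + 301| ≤ 244|u − 4| < ε provided |u − 4| < ε/244.
Take δ = min(1, ε/244). Then 0 < |u − 4| < δ gives both |u − 4| < 1 and |u − 4| < ε/244, so |(-3u^3 - 7u^2 + 2u - 5) + 301| < ε.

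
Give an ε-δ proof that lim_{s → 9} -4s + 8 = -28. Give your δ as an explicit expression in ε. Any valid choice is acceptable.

δ = ε/4

Let ε > 0. We need δ > 0 so that 0 < |s − 9| < δ implies |(-4s + 8) + 28| < ε.
Since (-4s + 8) + 28 = -4(s − 9), we have |(-4s + 8) + 28| = 4|s − 9|.
Thus it suffices that |s − 9| < ε/4.
Take δ = ε/4. If 0 < |s − 9| < δ then |(-4s + 8) + 28| = 4|s − 9| < 4·(ε/4) = ε.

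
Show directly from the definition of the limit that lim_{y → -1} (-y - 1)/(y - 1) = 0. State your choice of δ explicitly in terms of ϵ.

δ = min(1, ϵ)

Fix ϵ > 0. We want δ > 0 with 0 < |y + 1| < δ ⇒ |(-y - 1)/(y - 1) − 0| < ϵ.
Combining over a common denominator, (-y - 1)/(y - 1) − 0 = [(-y - 1)·(-2) − 0·(y - 1)] / [(-2)·(y - 1)] = 2(y + 1) / ((-2)(y - 1)).
So |(-y - 1)/(y - 1) − 0| = 2|y + 1| / (2·|y − 1|).
Restrict δ ≤ 1. Then |y + 1| < 1 gives |y − 1| = |(y + 1) + (-2)| ≥ 2 − 1 = 1.
Hence |(-y - 1)/(y - 1) − 0| < 2|y + 1|/(2·1) = |y + 1|, which is < ϵ once |y + 1| < ϵ.
Take δ = min(1, ϵ). Then 0 < |y + 1| < δ forces both bounds, so |(-y - 1)/(y - 1) − 0| < ϵ.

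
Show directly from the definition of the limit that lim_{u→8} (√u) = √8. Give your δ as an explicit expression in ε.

Let ε > 0 be given. We want δ > 0 such that 0 < |u − 8| < δ implies |√u − √8| < ε.
Multiplying by the conjugate, |√u − √8| = |u − 8|/(√u + √8).
Restrict δ ≤ 8 so that |u − 8| < 8 forces u > 0, and then √u + √8 > √8.
Hence |√u − √8| < |u − 8|/√8, which is < ε once |u − 8| < √8·ε.
Take δ = min(8, √8·ε). If 0 < |u − 8| < δ then u > 0 and |√u − √8| < |u − 8|/√8 < ε.

δ = min(8, √8·ε)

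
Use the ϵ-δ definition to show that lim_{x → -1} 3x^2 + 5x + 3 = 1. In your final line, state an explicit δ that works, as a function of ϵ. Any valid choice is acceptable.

Let ϵ > 0 be given. We want δ > 0 such that 0 < |x + 1| < δ implies |(3x^2 + 5x + 3) − 1| < ϵ.
(3x^2 + 5x + 3) − 1 = 3x^2 + 5x + 2 = (x + 1)(3x + 2).
So |(3x^2 + 5x + 3) − 1| = |x + 1|·|3x + 2|.
Assume first that |x + 1| < 2, so |x| < 3. Then |3x + 2| ≤ 3·3 + 2 = 11.
Hence |(3x^2 + 5x + 3) − 1| ≤ 11|x + 1| < ϵ provided |x + 1| < ϵ/11.
Take δ = min(2, ϵ/11). Then 0 < |x + 1| < δ gives both |x + 1| < 2 and |x + 1| < ϵ/11, so |(3x^2 + 5x + 3) − 1| < ϵ.

δ = min(2, ϵ/11)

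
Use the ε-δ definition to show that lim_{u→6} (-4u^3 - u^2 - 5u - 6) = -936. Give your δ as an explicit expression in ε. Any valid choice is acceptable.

Fix ε > 0. We want δ > 0 such that 0 < |u − 6| < δ implies |(-4u^3 - u^2 - 5u - 6) + 936| < ε.
(-4u^3 - u^2 - 5u - 6) + 936 = -4u^3 - u^2 - 5u + 930 = (u − 6)(-4u^2 - 25u - 155).
So |(-4u^3 - u^2 - 5u - 6) + 936| = |u − 6|·|-4u^2 - 25u - 155|.
Assume first that |u − 6| < 1, so |u| < 7. Then |-4u^2 - 25u - 155| ≤ 4·7^2 + 25·7 + 155 = 526.
Hence |(-4u^3 - u^2 - 5u - 6) + 936| ≤ 526|u − 6| < ε provided |u − 6| < ε/526.
Take δ = min(1, ε/526). Then 0 < |u − 6| < δ gives both |u − 6| < 1 and |u − 6| < ε/526, so |(-4u^3 - u^2 - 5u - 6) + 936| < ε.

δ = min(1, ε/526)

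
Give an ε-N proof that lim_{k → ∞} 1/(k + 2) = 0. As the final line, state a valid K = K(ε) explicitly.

K = 1/ε

Suppose ε > 0. For k ≥ 1, |1/(k + 2) − 0| = 1/(k + 2) ≤ 1/k.
We need 1/k < ε, i.e. k > 1/ε.
Take K = 1/ε. If k > K then |1/(k + 2)| ≤ 1/k < ε.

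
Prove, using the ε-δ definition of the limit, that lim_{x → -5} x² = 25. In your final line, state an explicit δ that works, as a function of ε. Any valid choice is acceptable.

Suppose ε > 0. We seek δ > 0 with 0 < |x + 5| < δ ⇒ |x² − 25| < ε.
Factor: x² − 25 = (x + 5)(x - 5), so |x² − 25| = |x + 5|·|x - 5|.
Restrict δ ≤ 1. Then |x + 5| < 1 gives |x| < 6, so by the triangle inequality |x - 5| ≤ 6 + 5 = 11.
Hence |x² − 25| ≤ 11|x + 5|, which is < ε once |x + 5| < ε/11.
Take δ = min(1, ε/11). If 0 < |x + 5| < δ then both bounds hold and |x² − 25| ≤ 11|x + 5| < 11·(ε/11) = ε.

δ = min(1, ε/11)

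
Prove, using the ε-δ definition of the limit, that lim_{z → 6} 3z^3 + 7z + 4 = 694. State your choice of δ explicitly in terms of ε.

δ = min(2, ε/451)

Let ε > 0 be given. We want δ > 0 such that 0 < |z − 6| < δ implies |(3z^3 + 7z + 4) − 694| < ε.
(3z^3 + 7z + 4) − 694 = 3z^3 + 7z - 690 = (z − 6)(3z^2 + 18z + 115).
So |(3z^3 + 7z + 4) − 694| = |z − 6|·|3z^2 + 18z + 115|.
Require δ ≤ 2. Then |z − 6| < 2 gives |z| < 8, and by the triangle inequality |3z^2 + 18z + 115| ≤ 3·8^2 + 18·8 + 115 = 451.
Hence |(3z^3 + 7z + 4) − 694| ≤ 451|z − 6| < ε provided |z − 6| < ε/451.
Take δ = min(2, ε/451). Then 0 < |z − 6| < δ gives both |z − 6| < 2 and |z − 6| < ε/451, so |(3z^3 + 7z + 4) − 694| < ε.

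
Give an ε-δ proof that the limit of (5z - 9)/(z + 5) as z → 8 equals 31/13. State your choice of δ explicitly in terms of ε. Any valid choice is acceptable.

Fix ε > 0. We want δ > 0 with 0 < |z − 8| < δ ⇒ |(5z - 9)/(z + 5) − (31/13)| < ε.
Combining over a common denominator, (5z - 9)/(z + 5) − (31/13) = [(5z - 9)·13 − 31·(z + 5)] / [13·(z + 5)] = 34(z − 8) / (13(z + 5)).
So |(5z - 9)/(z + 5) − (31/13)| = 34|z − 8| / (13·|z + 5|).
Restrict δ ≤ 13/2. Then |z − 8| < 13/2 gives |z + 5| = |(z − 8) + 13| ≥ 13 − 13/2 = 13/2.
Hence |(5z - 9)/(z + 5) − (31/13)| < 34|z − 8|/(13·(13/2)) = (68/169)|z − 8|, which is < ε once |z − 8| < (169/68)ε.
Take δ = min(13/2, (169/68)ε). Then 0 < |z − 8| < δ forces both bounds, so |(5z - 9)/(z + 5) − (31/13)| < ε.

δ = min(13/2, (169/68)ε)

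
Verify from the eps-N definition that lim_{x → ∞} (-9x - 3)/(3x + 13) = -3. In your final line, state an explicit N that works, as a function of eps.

Fix eps > 0. We seek N > 0 such that x > N implies |(-9x - 3)/(3x + 13) + 3| < eps.
(-9x - 3)/(3x + 13) + 3 = (3(-9x - 3) − (-9)(3x + 13)) / (3(3x + 13)) = 108/(3(3x + 13)).
For x > 0 we have 3x + 13 > 3x, so |(-9x - 3)/(3x + 13) + 3| = 108/(3(3x + 13)) < 108/(3·3x) = 12/x.
Thus |(-9x - 3)/(3x + 13) + 3| < eps whenever x > 12/eps.
Take N = 12/eps. If x > N then |(-9x - 3)/(3x + 13) + 3| < 12/x < eps.

N = 12/eps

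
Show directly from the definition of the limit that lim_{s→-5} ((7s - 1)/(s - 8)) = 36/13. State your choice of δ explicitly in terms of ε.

δ = min(13/2, (169/110)ε)

Let ε > 0 be given. We want δ > 0 with 0 < |s + 5| < δ ⇒ |(7s - 1)/(s - 8) − (36/13)| < ε.
Combining over a common denominator, (7s - 1)/(s - 8) − (36/13) = [(7s - 1)·(-13) − (-36)·(s - 8)] / [(-13)·(s - 8)] = -55(s + 5) / ((-13)(s - 8)).
So |(7s - 1)/(s - 8) − (36/13)| = 55|s + 5| / (13·|s − 8|).
Require δ ≤ 13/2, so |s − 8| ≥ |-13| − |s + 5| > 13 − 13/2 = 13/2.
Hence |(7s - 1)/(s - 8) − (36/13)| < 55|s + 5|/(13·(13/2)) = (110/169)|s + 5|, which is < ε once |s + 5| < (169/110)ε.
Take δ = min(13/2, (169/110)ε). Then 0 < |s + 5| < δ forces both bounds, so |(7s - 1)/(s - 8) − (36/13)| < ε.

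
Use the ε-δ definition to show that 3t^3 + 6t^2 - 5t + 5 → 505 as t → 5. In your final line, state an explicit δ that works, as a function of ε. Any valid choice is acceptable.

Fix ε > 0. We want δ > 0 such that 0 < |t − 5| < δ implies |(3t^3 + 6t^2 - 5t + 5) − 505| < ε.
(3t^3 + 6t^2 - 5t + 5) − 505 = 3t^3 + 6t^2 - 5t - 500 = (t − 5)(3t^2 + 21t + 100).
So |(3t^3 + 6t^2 - 5t + 5) − 505| = |t − 5|·|3t^2 + 21t + 100|.
Assume first that |t − 5| < 1, so |t| < 6. Then |3t^2 + 21t + 100| ≤ 3·6^2 + 21·6 + 100 = 334.
Hence |(3t^3 + 6t^2 - 5t + 5) − 505| ≤ 334|t − 5| < ε provided |t − 5| < ε/334.
Take δ = min(1, ε/334). Then 0 < |t − 5| < δ gives both |t − 5| < 1 and |t − 5| < ε/334, so |(3t^3 + 6t^2 - 5t + 5) − 505| < ε.

δ = min(1, ε/334)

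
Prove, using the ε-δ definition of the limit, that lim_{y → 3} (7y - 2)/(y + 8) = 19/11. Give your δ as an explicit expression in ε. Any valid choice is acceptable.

δ = min(11/2, (121/116)ε)

Let ε > 0 be given. We want δ > 0 with 0 < |y − 3| < δ ⇒ |(7y - 2)/(y + 8) − (19/11)| < ε.
Combining over a common denominator, (7y - 2)/(y + 8) − (19/11) = [(7y - 2)·11 − 19·(y + 8)] / [11·(y + 8)] = 58(y − 3) / (11(y + 8)).
So |(7y - 2)/(y + 8) − (19/11)| = 58|y − 3| / (11·|y + 8|).
Require δ ≤ 11/2, so |y + 8| ≥ |11| − |y − 3| > 11 − 11/2 = 11/2.
Hence |(7y - 2)/(y + 8) − (19/11)| < 58|y − 3|/(11·(11/2)) = (116/121)|y − 3|, which is < ε once |y − 3| < (121/116)ε.
Take δ = min(11/2, (121/116)ε). Then 0 < |y − 3| < δ forces both bounds, so |(7y - 2)/(y + 8) − (19/11)| < ε.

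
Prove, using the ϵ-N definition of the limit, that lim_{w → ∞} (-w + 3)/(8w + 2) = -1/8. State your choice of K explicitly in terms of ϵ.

K = (13/32)/ϵ

Fix ϵ > 0. We seek K > 0 such that w > K implies |(-w + 3)/(8w + 2) + 1/8| < ϵ.
(-w + 3)/(8w + 2) + 1/8 = (8(-w + 3) − (-1)(8w + 2)) / (8(8w + 2)) = 26/(8(8w + 2)).
For w > 0 we have 8w + 2 > 8w, so |(-w + 3)/(8w + 2) + 1/8| = 26/(8(8w + 2)) < 26/(8·8w) = (13/32)/w.
Thus |(-w + 3)/(8w + 2) + 1/8| < ϵ whenever w > (13/32)/ϵ.
Take K = (13/32)/ϵ. If w > K then |(-w + 3)/(8w + 2) + 1/8| < (13/32)/w < ϵ.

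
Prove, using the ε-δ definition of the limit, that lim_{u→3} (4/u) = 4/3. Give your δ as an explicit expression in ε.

Let ε > 0. We seek δ > 0 such that 0 < |u − 3| < δ implies |4/u − (4/3)| < ε.
|4/u − (4/3)| = 4·|3 − u|/(3·|u|) = 4|u − 3|/(3|u|).
Require δ ≤ 3/2 so that |u| > 3 − 3/2 = 3/2, hence 3|u| > 9/2.
Then |4/u − (4/3)| < 4|u − 3|/(9/2), which is < ε when |u − 3| < (9/8)ε.
Take δ = min(3/2, (9/8)ε). Then 0 < |u − 3| < δ gives both |u − 3| < 3/2 and |u − 3| < (9/8)ε, so |4/u − (4/3)| < ε.

δ = min(3/2, (9/8)ε)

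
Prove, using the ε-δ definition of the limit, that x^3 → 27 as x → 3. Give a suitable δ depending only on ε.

Let ε > 0. We seek δ > 0 with 0 < |x − 3| < δ ⇒ |x^3 − 27| < ε.
Factor: x^3 − 27 = (x − 3)(x^2 + 3x + 9), so |x^3 − 27| = |x − 3|·|x^2 + 3x + 9|.
Impose δ ≤ 2 so that |x| < 5; then |x^2 + 3x + 9| ≤ 49.
Hence |x^3 − 27| ≤ 49|x − 3|, which is < ε once |x − 3| < ε/49.
Take δ = min(2, ε/49). If 0 < |x − 3| < δ then both bounds hold and |x^3 − 27| ≤ 49|x − 3| < 49·(ε/49) = ε.

δ = min(2, ε/49)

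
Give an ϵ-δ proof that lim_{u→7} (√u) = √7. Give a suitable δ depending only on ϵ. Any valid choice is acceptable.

δ = min(7, √7·ϵ)

Fix ϵ > 0. We want δ > 0 such that 0 < |u − 7| < δ implies |√u − √7| < ϵ.
Rationalise: √u − √7 = (u − 7)/(√u + √7), so |√u − √7| = |u − 7|/(√u + √7).
Restrict δ ≤ 7 so that |u − 7| < 7 forces u > 0, and then √u + √7 > √7.
Hence |√u − √7| < |u − 7|/√7, which is < ϵ once |u − 7| < √7·ϵ.
Take δ = min(7, √7·ϵ). If 0 < |u − 7| < δ then u > 0 and |√u − √7| < |u − 7|/√7 < ϵ.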